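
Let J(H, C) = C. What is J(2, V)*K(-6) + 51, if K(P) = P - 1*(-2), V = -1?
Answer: 55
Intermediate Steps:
K(P) = 2 + P (K(P) = P + 2 = 2 + P)
J(2, V)*K(-6) + 51 = -(2 - 6) + 51 = -1*(-4) + 51 = 4 + 51 = 55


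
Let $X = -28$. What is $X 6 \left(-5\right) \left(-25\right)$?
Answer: $-21000$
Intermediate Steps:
$X 6 \left(-5\right) \left(-25\right) = - 28 \cdot 6 \left(-5\right) \left(-25\right) = \left(-28\right) \left(-30\right) \left(-25\right) = 840 \left(-25\right) = -21000$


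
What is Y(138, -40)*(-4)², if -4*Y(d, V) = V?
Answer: 160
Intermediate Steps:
Y(d, V) = -V/4
Y(138, -40)*(-4)² = -¼*(-40)*(-4)² = 10*16 = 160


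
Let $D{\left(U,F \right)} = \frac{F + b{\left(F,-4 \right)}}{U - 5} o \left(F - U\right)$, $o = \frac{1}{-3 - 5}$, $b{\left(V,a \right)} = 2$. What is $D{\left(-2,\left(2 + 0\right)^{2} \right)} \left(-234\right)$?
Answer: $- \frac{1053}{7} \approx -150.43$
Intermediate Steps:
$o = - \frac{1}{8}$ ($o = \frac{1}{-8} = - \frac{1}{8} \approx -0.125$)
$D{\left(U,F \right)} = - \frac{\left(2 + F\right) \left(F - U\right)}{8 \left(-5 + U\right)}$ ($D{\left(U,F \right)} = \frac{F + 2}{U - 5} \left(- \frac{1}{8}\right) \left(F - U\right) = \frac{2 + F}{-5 + U} \left(- \frac{1}{8}\right) \left(F - U\right) = - \frac{2 + F}{8 \left(-5 + U\right)} \left(F - U\right) = - \frac{\left(2 + F\right) \left(F - U\right)}{8 \left(-5 + U\right)}$)
$D{\left(-2,\left(2 + 0\right)^{2} \right)} \left(-234\right) = \frac{- \left(\left(2 + 0\right)^{2}\right)^{2} - 2 \left(2 + 0\right)^{2} + 2 \left(-2\right) + \left(2 + 0\right)^{2} \left(-2\right)}{8 \left(-5 - 2\right)} \left(-234\right) = \frac{- \left(2^{2}\right)^{2} - 2 \cdot 2^{2} - 4 + 2^{2} \left(-2\right)}{8 \left(-7\right)} \left(-234\right) = \frac{1}{8} \left(- \frac{1}{7}\right) \left(- 4^{2} - 8 - 4 + 4 \left(-2\right)\right) \left(-234\right) = \frac{1}{8} \left(- \frac{1}{7}\right) \left(\left(-1\right) 16 - 8 - 4 - 8\right) \left(-234\right) = \frac{1}{8} \left(- \frac{1}{7}\right) \left(-16 - 8 - 4 - 8\right) \left(-234\right) = \frac{1}{8} \left(- \frac{1}{7}\right) \left(-36\right) \left(-234\right) = \frac{9}{14} \left(-234\right) = - \frac{1053}{7}$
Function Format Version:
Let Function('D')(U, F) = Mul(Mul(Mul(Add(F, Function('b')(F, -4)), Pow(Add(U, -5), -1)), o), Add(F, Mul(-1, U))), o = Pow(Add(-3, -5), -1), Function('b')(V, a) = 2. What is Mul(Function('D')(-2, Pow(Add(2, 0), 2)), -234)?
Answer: Rational(-1053, 7) ≈ -150.43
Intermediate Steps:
o = Rational(-1, 8) (o = Pow(-8, -1) = Rational(-1, 8) ≈ -0.12500)
Function('D')(U, F) = Mul(Rational(-1, 8), Pow(Add(-5, U), -1), Add(2, F), Add(F, Mul(-1, U))) (Function('D')(U, F) = Mul(Mul(Mul(Add(F, 2), Pow(Add(U, -5), -1)), Rational(-1, 8)), Add(F, Mul(-1, U))) = Mul(Mul(Mul(Add(2, F), Pow(Add(-5, U), -1)), Rational(-1, 8)), Add(F, Mul(-1, U))) = Mul(Mul(Mul(Pow(Add(-5, U), -1), Add(2, F)), Rational(-1, 8)), Add(F, Mul(-1, U))) = Mul(Mul(Rational(-1, 8), Pow(Add(-5, U), -1), Add(2, F)), Add(F, Mul(-1, U))) = Mul(Rational(-1, 8), Pow(Add(-5, U), -1), Add(2, F), Add(F, Mul(-1, U))))
Mul(Function('D')(-2, Pow(Add(2, 0), 2)), -234) = Mul(Mul(Rational(1, 8), Pow(Add(-5, -2), -1), Add(Mul(-1, Pow(Pow(Add(2, 0), 2), 2)), Mul(-2, Pow(Add(2, 0), 2)), Mul(2, -2), Mul(Pow(Add(2, 0), 2), -2))), -234) = Mul(Mul(Rational(1, 8), Pow(-7, -1), Add(Mul(-1, Pow(Pow(2, 2), 2)), Mul(-2, Pow(2, 2)), -4, Mul(Pow(2, 2), -2))), -234) = Mul(Mul(Rational(1, 8), Rational(-1, 7), Add(Mul(-1, Pow(4, 2)), Mul(-2, 4), -4, Mul(4, -2))), -234) = Mul(Mul(Rational(1, 8), Rational(-1, 7), Add(Mul(-1, 16), -8, -4, -8)), -234) = Mul(Mul(Rational(1, 8), Rational(-1, 7), Add(-16, -8, -4, -8)), -234) = Mul(Mul(Rational(1, 8), Rational(-1, 7), -36), -234) = Mul(Rational(9, 14), -234) = Rational(-1053, 7)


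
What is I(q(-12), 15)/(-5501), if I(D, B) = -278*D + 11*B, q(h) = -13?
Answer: -3779/5501 ≈ -0.68697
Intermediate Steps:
I(q(-12), 15)/(-5501) = (-278*(-13) + 11*15)/(-5501) = (3614 + 165)*(-1/5501) = 3779*(-1/5501) = -3779/5501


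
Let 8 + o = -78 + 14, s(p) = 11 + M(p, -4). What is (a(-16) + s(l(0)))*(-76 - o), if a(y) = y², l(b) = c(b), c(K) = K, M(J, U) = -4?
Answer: -1052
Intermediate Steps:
l(b) = b
s(p) = 7 (s(p) = 11 - 4 = 7)
o = -72 (o = -8 + (-78 + 14) = -8 - 64 = -72)
(a(-16) + s(l(0)))*(-76 - o) = ((-16)² + 7)*(-76 - 1*(-72)) = (256 + 7)*(-76 + 72) = 263*(-4) = -1052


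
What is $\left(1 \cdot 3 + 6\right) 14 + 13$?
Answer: $139$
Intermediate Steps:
$\left(1 \cdot 3 + 6\right) 14 + 13 = \left(3 + 6\right) 14 + 13 = 9 \cdot 14 + 13 = 126 + 13 = 139$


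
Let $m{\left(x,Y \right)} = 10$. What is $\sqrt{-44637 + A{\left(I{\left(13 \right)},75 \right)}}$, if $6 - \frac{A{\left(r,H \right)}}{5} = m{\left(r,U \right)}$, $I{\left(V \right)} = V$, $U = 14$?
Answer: $i \sqrt{44657} \approx 211.32 i$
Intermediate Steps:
$A{\left(r,H \right)} = -20$ ($A{\left(r,H \right)} = 30 - 50 = -20$)
$\sqrt{-44637 + A{\left(I{\left(13 \right)},75 \right)}} = \sqrt{-44637 - 20} = \sqrt{-44657} = i \sqrt{44657}$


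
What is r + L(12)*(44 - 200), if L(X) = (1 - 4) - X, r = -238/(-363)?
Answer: 849658/363 ≈ 2340.7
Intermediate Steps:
r = 238/363 (r = -238*(-1/363) = 238/363 ≈ 0.65565)
L(X) = -3 - X
r + L(12)*(44 - 200) = 238/363 + (-3 - 1*12)*(44 - 200) = 238/363 + (-3 - 12)*(-156) = 238/363 - 15*(-156) = 238/363 + 2340 = 849658/363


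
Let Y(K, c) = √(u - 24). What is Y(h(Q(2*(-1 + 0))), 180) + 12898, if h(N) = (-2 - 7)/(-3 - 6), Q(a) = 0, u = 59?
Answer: 12898 + √35 ≈ 12904.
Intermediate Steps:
h(N) = 1 (h(N) = -9/(-9) = -9*(-⅑) = 1)
Y(K, c) = √35 (Y(K, c) = √(59 - 24) = √35)
Y(h(Q(2*(-1 + 0))), 180) + 12898 = √35 + 12898 = 12898 + √35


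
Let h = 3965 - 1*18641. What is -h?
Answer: 14676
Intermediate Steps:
h = -14676 (h = 3965 - 18641 = -14676)
-h = -1*(-14676) = 14676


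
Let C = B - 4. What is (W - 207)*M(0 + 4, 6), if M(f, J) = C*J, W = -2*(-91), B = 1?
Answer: 450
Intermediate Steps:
W = 182
C = -3 (C = 1 - 4 = -3)
M(f, J) = -3*J
(W - 207)*M(0 + 4, 6) = (182 - 207)*(-3*6) = -25*(-18) = 450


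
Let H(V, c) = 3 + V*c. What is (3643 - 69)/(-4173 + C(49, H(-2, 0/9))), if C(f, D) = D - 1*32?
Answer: -1787/2101 ≈ -0.85055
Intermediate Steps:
C(f, D) = -32 + D (C(f, D) = D - 32 = -32 + D)
(3643 - 69)/(-4173 + C(49, H(-2, 0/9))) = (3643 - 69)/(-4173 + (-32 + (3 - 0/9))) = 3574/(-4173 + (-32 + (3 - 0/9))) = 3574/(-4173 + (-32 + (3 - 2*0))) = 3574/(-4173 + (-32 + (3 + 0))) = 3574/(-4173 + (-32 + 3)) = 3574/(-4173 - 29) = 3574/(-4202) = 3574*(-1/4202) = -1787/2101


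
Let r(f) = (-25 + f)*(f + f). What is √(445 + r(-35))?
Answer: √4645 ≈ 68.154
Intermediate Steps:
r(f) = 2*f*(-25 + f) (r(f) = (-25 + f)*(2*f) = 2*f*(-25 + f))
√(445 + r(-35)) = √(445 + 2*(-35)*(-25 - 35)) = √(445 + 2*(-35)*(-60)) = √(445 + 4200) = √4645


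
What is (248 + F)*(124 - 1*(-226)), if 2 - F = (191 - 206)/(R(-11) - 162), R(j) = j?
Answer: 15132250/173 ≈ 87470.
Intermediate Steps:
F = 331/173 (F = 2 - (191 - 206)/(-11 - 162) = 2 - (-15)/(-173) = 2 - (-15)*(-1)/173 = 2 - 1*15/173 = 2 - 15/173 = 331/173 ≈ 1.9133)
(248 + F)*(124 - 1*(-226)) = (248 + 331/173)*(124 - 1*(-226)) = 43235*(124 + 226)/173 = (43235/173)*350 = 15132250/173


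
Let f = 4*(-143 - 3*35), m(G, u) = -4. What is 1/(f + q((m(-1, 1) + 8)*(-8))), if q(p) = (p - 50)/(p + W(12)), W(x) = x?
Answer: -10/9879 ≈ -0.0010122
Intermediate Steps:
q(p) = (-50 + p)/(12 + p) (q(p) = (p - 50)/(p + 12) = (-50 + p)/(12 + p))
f = -992 (f = 4*(-143 - 1*105) = 4*(-143 - 105) = 4*(-248) = -992)
1/(f + q((m(-1, 1) + 8)*(-8))) = 1/(-992 + (-50 + (-4 + 8)*(-8))/(12 + (-4 + 8)*(-8))) = 1/(-992 + (-50 + 4*(-8))/(12 + 4*(-8))) = 1/(-992 + (-50 - 32)/(12 - 32)) = 1/(-992 - 82/(-20)) = 1/(-992 - 1/20*(-82)) = 1/(-992 + 41/10) = 1/(-9879/10) = -10/9879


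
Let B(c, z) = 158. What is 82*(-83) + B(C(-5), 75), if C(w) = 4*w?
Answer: -6648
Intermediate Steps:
82*(-83) + B(C(-5), 75) = 82*(-83) + 158 = -6806 + 158 = -6648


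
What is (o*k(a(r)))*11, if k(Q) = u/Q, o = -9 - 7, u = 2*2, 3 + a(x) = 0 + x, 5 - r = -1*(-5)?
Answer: 704/3 ≈ 234.67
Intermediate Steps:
r = 0 (r = 5 - (-1)*(-5) = 5 - 1*5 = 5 - 5 = 0)
a(x) = -3 + x (a(x) = -3 + (0 + x) = -3 + x)
u = 4
o = -16
k(Q) = 4/Q
(o*k(a(r)))*11 = -64/(-3 + 0)*11 = -64/(-3)*11 = -64*(-1)/3*11 = -16*(-4/3)*11 = (64/3)*11 = 704/3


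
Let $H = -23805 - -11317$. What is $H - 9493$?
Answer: $-21981$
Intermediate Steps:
$H = -12488$ ($H = -23805 + 11317 = -12488$)
$H - 9493 = -12488 - 9493 = -21981$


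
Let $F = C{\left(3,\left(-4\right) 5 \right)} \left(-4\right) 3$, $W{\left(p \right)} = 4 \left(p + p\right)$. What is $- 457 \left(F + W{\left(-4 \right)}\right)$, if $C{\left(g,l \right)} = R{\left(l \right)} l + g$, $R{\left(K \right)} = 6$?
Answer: $-627004$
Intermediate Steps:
$W{\left(p \right)} = 8 p$ ($W{\left(p \right)} = 4 \cdot 2 p = 8 p$)
$C{\left(g,l \right)} = g + 6 l$ ($C{\left(g,l \right)} = 6 l + g = g + 6 l$)
$F = 1404$ ($F = \left(3 + 6 \left(\left(-4\right) 5\right)\right) \left(-4\right) 3 = \left(3 + 6 \left(-20\right)\right) \left(-4\right) 3 = \left(3 - 120\right) \left(-4\right) 3 = \left(-117\right) \left(-4\right) 3 = 468 \cdot 3 = 1404$)
$- 457 \left(F + W{\left(-4 \right)}\right) = - 457 \left(1404 + 8 \left(-4\right)\right) = - 457 \left(1404 - 32\right) = \left(-457\right) 1372 = -627004$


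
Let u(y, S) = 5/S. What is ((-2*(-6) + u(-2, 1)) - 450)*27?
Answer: -11691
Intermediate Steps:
((-2*(-6) + u(-2, 1)) - 450)*27 = ((-2*(-6) + 5/1) - 450)*27 = ((12 + 5*1) - 450)*27 = ((12 + 5) - 450)*27 = (17 - 450)*27 = -433*27 = -11691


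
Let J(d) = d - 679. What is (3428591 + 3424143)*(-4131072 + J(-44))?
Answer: -28314092077530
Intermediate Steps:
J(d) = -679 + d
(3428591 + 3424143)*(-4131072 + J(-44)) = (3428591 + 3424143)*(-4131072 + (-679 - 44)) = 6852734*(-4131072 - 723) = 6852734*(-4131795) = -28314092077530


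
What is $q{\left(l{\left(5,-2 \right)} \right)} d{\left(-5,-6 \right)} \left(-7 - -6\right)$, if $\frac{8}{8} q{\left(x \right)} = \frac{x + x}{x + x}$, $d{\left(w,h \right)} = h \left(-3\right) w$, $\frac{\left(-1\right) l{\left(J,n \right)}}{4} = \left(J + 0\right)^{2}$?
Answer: $90$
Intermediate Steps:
$l{\left(J,n \right)} = - 4 J^{2}$ ($l{\left(J,n \right)} = - 4 \left(J + 0\right)^{2} = - 4 J^{2}$)
$d{\left(w,h \right)} = - 3 h w$
$q{\left(x \right)} = 1$ ($q{\left(x \right)} = \frac{x + x}{x + x} = \frac{2 x}{2 x} = 2 x \frac{1}{2 x} = 1$)
$q{\left(l{\left(5,-2 \right)} \right)} d{\left(-5,-6 \right)} \left(-7 - -6\right) = 1 \left(\left(-3\right) \left(-6\right) \left(-5\right)\right) \left(-7 - -6\right) = 1 \left(-90\right) \left(-7 + 6\right) = \left(-90\right) \left(-1\right) = 90$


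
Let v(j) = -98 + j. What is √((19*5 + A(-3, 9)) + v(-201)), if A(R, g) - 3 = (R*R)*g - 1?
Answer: 11*I ≈ 11.0*I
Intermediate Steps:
A(R, g) = 2 + g*R² (A(R, g) = 3 + ((R*R)*g - 1) = 3 + (R²*g - 1) = 3 + (g*R² - 1) = 3 + (-1 + g*R²) = 2 + g*R²)
√((19*5 + A(-3, 9)) + v(-201)) = √((19*5 + (2 + 9*(-3)²)) + (-98 - 201)) = √((95 + (2 + 9*9)) - 299) = √((95 + (2 + 81)) - 299) = √((95 + 83) - 299) = √(178 - 299) = √(-121) = 11*I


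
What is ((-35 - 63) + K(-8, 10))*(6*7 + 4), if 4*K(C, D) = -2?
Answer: -4531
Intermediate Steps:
K(C, D) = -½ (K(C, D) = (¼)*(-2) = -½)
((-35 - 63) + K(-8, 10))*(6*7 + 4) = ((-35 - 63) - ½)*(6*7 + 4) = (-98 - ½)*(42 + 4) = -197/2*46 = -4531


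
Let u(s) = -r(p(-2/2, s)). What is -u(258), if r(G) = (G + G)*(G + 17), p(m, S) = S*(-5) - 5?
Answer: 3310020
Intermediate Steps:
p(m, S) = -5 - 5*S (p(m, S) = -5*S - 5 = -5 - 5*S)
r(G) = 2*G*(17 + G) (r(G) = (2*G)*(17 + G) = 2*G*(17 + G))
u(s) = -2*(-5 - 5*s)*(12 - 5*s) (u(s) = -2*(-5 - 5*s)*(17 + (-5 - 5*s)) = -2*(-5 - 5*s)*(12 - 5*s))
-u(258) = -(120 - 50*258² + 70*258) = -(120 - 50*66564 + 18060) = -(120 - 3328200 + 18060) = -1*(-3310020) = 3310020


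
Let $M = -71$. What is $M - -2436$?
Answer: $2365$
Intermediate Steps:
$M - -2436 = -71 - -2436 = -71 + 2436 = 2365$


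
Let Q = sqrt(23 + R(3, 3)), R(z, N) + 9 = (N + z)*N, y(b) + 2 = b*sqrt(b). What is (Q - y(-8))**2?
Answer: -476 + 256*I + sqrt(2)*(16 + 64*I) ≈ -453.37 + 346.51*I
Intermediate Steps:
y(b) = -2 + b**(3/2) (y(b) = -2 + b*sqrt(b) = -2 + b**(3/2))
R(z, N) = -9 + N*(N + z) (R(z, N) = -9 + (N + z)*N = -9 + N*(N + z))
Q = 4*sqrt(2) (Q = sqrt(23 + (-9 + 3**2 + 3*3)) = sqrt(23 + (-9 + 9 + 9)) = sqrt(23 + 9) = sqrt(32) = 4*sqrt(2) ≈ 5.6569)
(Q - y(-8))**2 = (4*sqrt(2) - (-2 + (-8)**(3/2)))**2 = (4*sqrt(2) - (-2 - 16*I*sqrt(2)))**2 = (4*sqrt(2) + (2 + 16*I*sqrt(2)))**2 = (2 + 4*sqrt(2) + 16*I*sqrt(2))**2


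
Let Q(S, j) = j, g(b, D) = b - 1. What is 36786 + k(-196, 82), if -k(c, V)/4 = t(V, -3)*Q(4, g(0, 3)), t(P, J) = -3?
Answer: 36774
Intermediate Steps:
g(b, D) = -1 + b
k(c, V) = -12 (k(c, V) = -(-12)*(-1 + 0) = -(-12)*(-1) = -4*3 = -12)
36786 + k(-196, 82) = 36786 - 12 = 36774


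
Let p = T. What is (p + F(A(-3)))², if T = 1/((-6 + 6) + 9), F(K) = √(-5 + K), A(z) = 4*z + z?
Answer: -1619/81 + 4*I*√5/9 ≈ -19.988 + 0.99381*I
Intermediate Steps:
A(z) = 5*z
T = ⅑ (T = 1/(0 + 9) = 1/9 = ⅑ ≈ 0.11111)
p = ⅑ ≈ 0.11111
(p + F(A(-3)))² = (⅑ + √(-5 + 5*(-3)))² = (⅑ + √(-5 - 15))² = (⅑ + √(-20))² = (⅑ + 2*I*√5)²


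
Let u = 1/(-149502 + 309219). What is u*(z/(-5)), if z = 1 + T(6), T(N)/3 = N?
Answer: -19/798585 ≈ -2.3792e-5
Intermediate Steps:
T(N) = 3*N
z = 19 (z = 1 + 3*6 = 1 + 18 = 19)
u = 1/159717 ≈ 6.2611e-6
u*(z/(-5)) = (19/(-5))/159717 = (-1/5*19)/159717 = (1/159717)*(-19/5) = -19/798585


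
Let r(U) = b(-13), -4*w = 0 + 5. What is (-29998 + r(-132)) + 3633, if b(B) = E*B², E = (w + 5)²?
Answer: -383815/16 ≈ -23988.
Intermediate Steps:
w = -5/4 (w = -(0 + 5)/4 = -¼*5 = -5/4 ≈ -1.2500)
E = 225/16 (E = (-5/4 + 5)² = (15/4)² = 225/16 ≈ 14.063)
b(B) = 225*B²/16
r(U) = 38025/16 (r(U) = (225/16)*(-13)² = (225/16)*169 = 38025/16)
(-29998 + r(-132)) + 3633 = (-29998 + 38025/16) + 3633 = -441943/16 + 3633 = -383815/16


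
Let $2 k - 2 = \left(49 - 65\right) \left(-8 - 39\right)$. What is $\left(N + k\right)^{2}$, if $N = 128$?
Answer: $255025$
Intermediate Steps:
$k = 377$ ($k = 1 + \frac{\left(49 - 65\right) \left(-8 - 39\right)}{2} = 1 + \frac{\left(-16\right) \left(-47\right)}{2} = 1 + \frac{1}{2} \cdot 752 = 1 + 376 = 377$)
$\left(N + k\right)^{2} = \left(128 + 377\right)^{2} = 505^{2} = 255025$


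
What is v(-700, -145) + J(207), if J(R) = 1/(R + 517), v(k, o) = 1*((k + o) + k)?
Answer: -1118579/724 ≈ -1545.0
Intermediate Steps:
v(k, o) = o + 2*k (v(k, o) = 1*(o + 2*k) = o + 2*k)
J(R) = 1/(517 + R)
v(-700, -145) + J(207) = (-145 + 2*(-700)) + 1/(517 + 207) = (-145 - 1400) + 1/724 = -1545 + 1/724 = -1118579/724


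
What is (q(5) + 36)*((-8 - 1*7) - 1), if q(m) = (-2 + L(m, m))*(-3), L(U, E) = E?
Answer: -432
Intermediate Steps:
q(m) = 6 - 3*m (q(m) = (-2 + m)*(-3) = 6 - 3*m)
(q(5) + 36)*((-8 - 1*7) - 1) = ((6 - 3*5) + 36)*((-8 - 1*7) - 1) = ((6 - 15) + 36)*((-8 - 7) - 1) = (-9 + 36)*(-15 - 1) = 27*(-16) = -432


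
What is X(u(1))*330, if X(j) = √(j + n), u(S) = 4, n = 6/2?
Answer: 330*√7 ≈ 873.10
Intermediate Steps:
n = 3 (n = 6*(½) = 3)
X(j) = √(3 + j) (X(j) = √(j + 3) = √(3 + j))
X(u(1))*330 = √(3 + 4)*330 = √7*330 = 330*√7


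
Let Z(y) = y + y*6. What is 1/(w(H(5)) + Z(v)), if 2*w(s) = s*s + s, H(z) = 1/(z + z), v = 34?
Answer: 200/47611 ≈ 0.0042007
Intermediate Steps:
H(z) = 1/(2*z)
Z(y) = 7*y (Z(y) = y + 6*y = 7*y)
w(s) = s/2 + s**2/2 (w(s) = (s*s + s)/2 = (s**2 + s)/2 = (s + s**2)/2 = s/2 + s**2/2)
1/(w(H(5)) + Z(v)) = 1/(((1/2)/5)*(1 + (1/2)/5)/2 + 7*34) = 1/(((1/2)*(1/5))*(1 + (1/2)*(1/5))/2 + 238) = 1/((1/2)*(1/10)*(1 + 1/10) + 238) = 1/((1/2)*(1/10)*(11/10) + 238) = 1/(11/200 + 238) = 1/(47611/200) = 200/47611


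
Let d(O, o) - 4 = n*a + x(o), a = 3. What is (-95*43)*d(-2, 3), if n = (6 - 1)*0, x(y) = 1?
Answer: -20425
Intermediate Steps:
n = 0 (n = 5*0 = 0)
d(O, o) = 5 (d(O, o) = 4 + (0*3 + 1) = 4 + (0 + 1) = 4 + 1 = 5)
(-95*43)*d(-2, 3) = -95*43*5 = -4085*5 = -20425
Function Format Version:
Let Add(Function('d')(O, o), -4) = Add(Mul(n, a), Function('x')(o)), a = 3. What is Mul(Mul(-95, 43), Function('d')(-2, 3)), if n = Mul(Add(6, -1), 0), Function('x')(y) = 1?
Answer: -20425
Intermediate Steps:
n = 0 (n = Mul(5, 0) = 0)
Function('d')(O, o) = 5 (Function('d')(O, o) = Add(4, Add(Mul(0, 3), 1)) = Add(4, Add(0, 1)) = Add(4, 1) = 5)
Mul(Mul(-95, 43), Function('d')(-2, 3)) = Mul(Mul(-95, 43), 5) = Mul(-4085, 5) = -20425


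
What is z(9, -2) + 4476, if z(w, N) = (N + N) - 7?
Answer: 4465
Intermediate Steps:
z(w, N) = -7 + 2*N (z(w, N) = 2*N - 7 = -7 + 2*N)
z(9, -2) + 4476 = (-7 + 2*(-2)) + 4476 = (-7 - 4) + 4476 = -11 + 4476 = 4465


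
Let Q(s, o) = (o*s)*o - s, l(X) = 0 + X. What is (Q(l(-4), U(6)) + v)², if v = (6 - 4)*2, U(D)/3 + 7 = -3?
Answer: 12902464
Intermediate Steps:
U(D) = -30 (U(D) = -21 + 3*(-3) = -21 - 9 = -30)
l(X) = X
v = 4 (v = 2*2 = 4)
Q(s, o) = -s + s*o² (Q(s, o) = s*o² - s = -s + s*o²)
(Q(l(-4), U(6)) + v)² = (-4*(-1 + (-30)²) + 4)² = (-4*(-1 + 900) + 4)² = (-4*899 + 4)² = (-3596 + 4)² = (-3592)² = 12902464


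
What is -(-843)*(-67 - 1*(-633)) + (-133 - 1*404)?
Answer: 476601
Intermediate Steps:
-(-843)*(-67 - 1*(-633)) + (-133 - 1*404) = -(-843)*(-67 + 633) + (-133 - 404) = -(-843)*566 - 537 = -843*(-566) - 537 = 477138 - 537 = 476601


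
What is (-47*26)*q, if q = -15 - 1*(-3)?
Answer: 14664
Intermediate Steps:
q = -12 (q = -15 + 3 = -12)
(-47*26)*q = -47*26*(-12) = -1222*(-12) = 14664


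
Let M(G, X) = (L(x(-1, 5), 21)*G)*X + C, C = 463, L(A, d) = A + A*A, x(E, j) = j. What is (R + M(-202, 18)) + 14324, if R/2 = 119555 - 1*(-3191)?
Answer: 151199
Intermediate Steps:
L(A, d) = A + A**2
M(G, X) = 463 + 30*G*X (M(G, X) = ((5*(1 + 5))*G)*X + 463 = ((5*6)*G)*X + 463 = (30*G)*X + 463 = 30*G*X + 463 = 463 + 30*G*X)
R = 245492 (R = 2*(119555 - 1*(-3191)) = 2*(119555 + 3191) = 2*122746 = 245492)
(R + M(-202, 18)) + 14324 = (245492 + (463 + 30*(-202)*18)) + 14324 = (245492 + (463 - 109080)) + 14324 = (245492 - 108617) + 14324 = 136875 + 14324 = 151199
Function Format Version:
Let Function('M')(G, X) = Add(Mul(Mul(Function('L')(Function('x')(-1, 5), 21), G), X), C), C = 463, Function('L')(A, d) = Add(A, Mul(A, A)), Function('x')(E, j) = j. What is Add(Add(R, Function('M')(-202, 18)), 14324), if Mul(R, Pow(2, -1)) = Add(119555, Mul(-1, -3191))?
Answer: 151199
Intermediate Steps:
Function('L')(A, d) = Add(A, Pow(A, 2))
Function('M')(G, X) = Add(463, Mul(30, G, X)) (Function('M')(G, X) = Add(Mul(Mul(Mul(5, Add(1, 5)), G), X), 463) = Add(Mul(Mul(Mul(5, 6), G), X), 463) = Add(Mul(Mul(30, G), X), 463) = Add(Mul(30, G, X), 463) = Add(463, Mul(30, G, X)))
R = 245492 (R = Mul(2, Add(119555, Mul(-1, -3191))) = Mul(2, Add(119555, 3191)) = Mul(2, 122746) = 245492)
Add(Add(R, Function('M')(-202, 18)), 14324) = Add(Add(245492, Add(463, Mul(30, -202, 18))), 14324) = Add(Add(245492, Add(463, -109080)), 14324) = Add(Add(245492, -108617), 14324) = Add(136875, 14324) = 151199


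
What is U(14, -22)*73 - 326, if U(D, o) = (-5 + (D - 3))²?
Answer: 2302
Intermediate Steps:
U(D, o) = (-8 + D)² (U(D, o) = (-5 + (-3 + D))² = (-8 + D)²)
U(14, -22)*73 - 326 = (-8 + 14)²*73 - 326 = 6²*73 - 326 = 36*73 - 326 = 2628 - 326 = 2302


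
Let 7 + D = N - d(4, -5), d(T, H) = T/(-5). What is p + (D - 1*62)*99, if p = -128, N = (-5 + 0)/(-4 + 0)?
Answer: -135121/20 ≈ -6756.0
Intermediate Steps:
N = 5/4 (N = -5/(-4) = -5*(-1/4) = 5/4 ≈ 1.2500)
d(T, H) = -T/5 (d(T, H) = T*(-1/5) = -T/5)
D = -99/20 (D = -7 + (5/4 - (-1)*4/5) = -7 + (5/4 - 1*(-4/5)) = -7 + (5/4 + 4/5) = -7 + 41/20 = -99/20 ≈ -4.9500)
p + (D - 1*62)*99 = -128 + (-99/20 - 1*62)*99 = -128 + (-99/20 - 62)*99 = -128 - 1339/20*99 = -128 - 132561/20 = -135121/20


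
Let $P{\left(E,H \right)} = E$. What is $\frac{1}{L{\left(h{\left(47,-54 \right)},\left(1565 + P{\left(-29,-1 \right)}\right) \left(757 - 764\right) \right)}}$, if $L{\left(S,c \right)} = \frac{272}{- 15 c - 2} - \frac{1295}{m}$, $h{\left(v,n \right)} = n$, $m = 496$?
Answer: $- \frac{39996944}{104360049} \approx -0.38326$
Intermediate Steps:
$L{\left(S,c \right)} = - \frac{1295}{496} + \frac{272}{-2 - 15 c}$ ($L{\left(S,c \right)} = \frac{272}{- 15 c - 2} - \frac{1295}{496} = \frac{272}{-2 - 15 c} - \frac{1295}{496} = - \frac{1295}{496} + \frac{272}{-2 - 15 c}$)
$\frac{1}{L{\left(h{\left(47,-54 \right)},\left(1565 + P{\left(-29,-1 \right)}\right) \left(757 - 764\right) \right)}} = \frac{1}{\frac{3}{496} \frac{1}{2 + 15 \left(1565 - 29\right) \left(757 - 764\right)} \left(-45834 - 6475 \left(1565 - 29\right) \left(757 - 764\right)\right)} = \frac{1}{\frac{3}{496} \frac{1}{2 + 15 \cdot 1536 \left(-7\right)} \left(-45834 - 6475 \cdot 1536 \left(-7\right)\right)} = \frac{1}{\frac{3}{496} \frac{1}{2 + 15 \left(-10752\right)} \left(-45834 - -69619200\right)} = \frac{1}{\frac{3}{496} \frac{1}{2 - 161280} \left(-45834 + 69619200\right)} = \frac{1}{\frac{3}{496} \frac{1}{-161278} \cdot 69573366} = \frac{1}{\frac{3}{496} \left(- \frac{1}{161278}\right) 69573366} = \frac{1}{- \frac{104360049}{39996944}} = - \frac{39996944}{104360049}$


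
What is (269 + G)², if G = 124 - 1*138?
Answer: 65025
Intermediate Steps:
G = -14 (G = 124 - 138 = -14)
(269 + G)² = (269 - 14)² = 255² = 65025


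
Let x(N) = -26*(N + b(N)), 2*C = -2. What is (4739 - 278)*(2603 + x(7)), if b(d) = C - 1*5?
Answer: 11495997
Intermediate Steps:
C = -1 (C = (½)*(-2) = -1)
b(d) = -6 (b(d) = -1 - 1*5 = -1 - 5 = -6)
x(N) = 156 - 26*N (x(N) = -26*(N - 6) = -26*(-6 + N) = 156 - 26*N)
(4739 - 278)*(2603 + x(7)) = (4739 - 278)*(2603 + (156 - 26*7)) = 4461*(2603 + (156 - 182)) = 4461*(2603 - 26) = 4461*2577 = 11495997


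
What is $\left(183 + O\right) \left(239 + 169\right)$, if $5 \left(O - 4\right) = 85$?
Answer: $83232$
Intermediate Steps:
$O = 21$ ($O = 4 + \frac{1}{5} \cdot 85 = 4 + 17 = 21$)
$\left(183 + O\right) \left(239 + 169\right) = \left(183 + 21\right) \left(239 + 169\right) = 204 \cdot 408 = 83232$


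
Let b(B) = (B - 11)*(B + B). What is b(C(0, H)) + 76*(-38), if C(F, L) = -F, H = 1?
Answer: -2888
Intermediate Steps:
b(B) = 2*B*(-11 + B) (b(B) = (-11 + B)*(2*B) = 2*B*(-11 + B))
b(C(0, H)) + 76*(-38) = 2*(-1*0)*(-11 - 1*0) + 76*(-38) = 2*0*(-11 + 0) - 2888 = 2*0*(-11) - 2888 = 0 - 2888 = -2888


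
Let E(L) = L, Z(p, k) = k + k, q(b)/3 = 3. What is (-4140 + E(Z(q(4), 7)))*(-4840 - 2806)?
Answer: 31547396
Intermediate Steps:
q(b) = 9 (q(b) = 3*3 = 9)
Z(p, k) = 2*k
(-4140 + E(Z(q(4), 7)))*(-4840 - 2806) = (-4140 + 2*7)*(-4840 - 2806) = (-4140 + 14)*(-7646) = -4126*(-7646) = 31547396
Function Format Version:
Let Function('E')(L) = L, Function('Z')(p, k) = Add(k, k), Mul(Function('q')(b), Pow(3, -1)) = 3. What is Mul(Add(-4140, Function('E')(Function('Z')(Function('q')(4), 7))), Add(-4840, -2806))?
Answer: 31547396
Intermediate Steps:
Function('q')(b) = 9 (Function('q')(b) = Mul(3, 3) = 9)
Function('Z')(p, k) = Mul(2, k)
Mul(Add(-4140, Function('E')(Function('Z')(Function('q')(4), 7))), Add(-4840, -2806)) = Mul(Add(-4140, Mul(2, 7)), Add(-4840, -2806)) = Mul(Add(-4140, 14), -7646) = Mul(-4126, -7646) = 31547396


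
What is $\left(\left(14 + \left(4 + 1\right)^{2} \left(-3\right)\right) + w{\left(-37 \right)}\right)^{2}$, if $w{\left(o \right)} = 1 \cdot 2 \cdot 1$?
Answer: $3481$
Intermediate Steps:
$w{\left(o \right)} = 2$ ($w{\left(o \right)} = 2 \cdot 1 = 2$)
$\left(\left(14 + \left(4 + 1\right)^{2} \left(-3\right)\right) + w{\left(-37 \right)}\right)^{2} = \left(\left(14 + \left(4 + 1\right)^{2} \left(-3\right)\right) + 2\right)^{2} = \left(\left(14 + 5^{2} \left(-3\right)\right) + 2\right)^{2} = \left(\left(14 + 25 \left(-3\right)\right) + 2\right)^{2} = \left(\left(14 - 75\right) + 2\right)^{2} = \left(-61 + 2\right)^{2} = \left(-59\right)^{2} = 3481$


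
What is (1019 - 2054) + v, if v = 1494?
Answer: 459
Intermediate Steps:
(1019 - 2054) + v = (1019 - 2054) + 1494 = -1035 + 1494 = 459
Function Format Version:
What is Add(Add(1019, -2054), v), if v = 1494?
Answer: 459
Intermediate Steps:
Add(Add(1019, -2054), v) = Add(Add(1019, -2054), 1494) = Add(-1035, 1494) = 459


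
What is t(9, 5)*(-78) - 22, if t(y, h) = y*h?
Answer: -3532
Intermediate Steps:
t(y, h) = h*y
t(9, 5)*(-78) - 22 = (5*9)*(-78) - 22 = 45*(-78) - 22 = -3510 - 22 = -3532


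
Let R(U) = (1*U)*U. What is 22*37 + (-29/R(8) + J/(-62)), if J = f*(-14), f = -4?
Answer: 1612285/1984 ≈ 812.64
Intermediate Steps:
R(U) = U**2 (R(U) = U*U = U**2)
J = 56 (J = -4*(-14) = 56)
22*37 + (-29/R(8) + J/(-62)) = 22*37 + (-29/(8**2) + 56/(-62)) = 814 + (-29/64 + 56*(-1/62)) = 814 + (-29*1/64 - 28/31) = 814 + (-29/64 - 28/31) = 814 - 2691/1984 = 1612285/1984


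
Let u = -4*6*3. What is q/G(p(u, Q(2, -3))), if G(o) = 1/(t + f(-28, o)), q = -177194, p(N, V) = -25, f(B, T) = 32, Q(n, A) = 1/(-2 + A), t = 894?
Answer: -164081644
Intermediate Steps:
u = -72 (u = -24*3 = -72)
G(o) = 1/926 (G(o) = 1/(894 + 32) = 1/926)
q/G(p(u, Q(2, -3))) = -177194/1/926 = -177194*926 = -164081644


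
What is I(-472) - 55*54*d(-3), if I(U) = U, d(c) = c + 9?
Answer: -18292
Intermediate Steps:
d(c) = 9 + c
I(-472) - 55*54*d(-3) = -472 - 55*54*(9 - 3) = -472 - 2970*6 = -472 - 1*17820 = -472 - 17820 = -18292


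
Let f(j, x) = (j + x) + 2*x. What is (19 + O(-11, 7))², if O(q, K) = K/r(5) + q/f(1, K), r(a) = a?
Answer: 39601/100 ≈ 396.01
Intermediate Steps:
f(j, x) = j + 3*x
O(q, K) = K/5 + q/(1 + 3*K)
(19 + O(-11, 7))² = (19 + (5*(-11) + 7*(1 + 3*7))/(5*(1 + 3*7)))² = (19 + (-55 + 7*(1 + 21))/(5*(1 + 21)))² = (19 + (⅕)*(-55 + 7*22)/22)² = (19 + (⅕)*(1/22)*(-55 + 154))² = (19 + (⅕)*(1/22)*99)² = (19 + 9/10)² = (199/10)² = 39601/100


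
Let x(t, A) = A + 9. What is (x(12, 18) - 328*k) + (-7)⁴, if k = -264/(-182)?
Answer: 177652/91 ≈ 1952.2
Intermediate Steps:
x(t, A) = 9 + A
k = 132/91 (k = -264*(-1/182) = 132/91 ≈ 1.4506)
(x(12, 18) - 328*k) + (-7)⁴ = ((9 + 18) - 328*132/91) + (-7)⁴ = (27 - 43296/91) + 2401 = -40839/91 + 2401 = 177652/91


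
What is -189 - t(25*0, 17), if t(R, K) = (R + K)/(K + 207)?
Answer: -42353/224 ≈ -189.08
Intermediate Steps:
t(R, K) = (K + R)/(207 + K)
-189 - t(25*0, 17) = -189 - (17 + 25*0)/(207 + 17) = -189 - (17 + 0)/224 = -189 - 17/224 = -42353/224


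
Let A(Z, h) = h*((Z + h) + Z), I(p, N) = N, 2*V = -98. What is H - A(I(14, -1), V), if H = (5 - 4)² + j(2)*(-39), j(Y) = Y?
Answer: -2576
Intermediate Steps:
V = -49 (V = (½)*(-98) = -49)
H = -77 (H = (5 - 4)² + 2*(-39) = 1² - 78 = 1 - 78 = -77)
A(Z, h) = h*(h + 2*Z)
H - A(I(14, -1), V) = -77 - (-49)*(-49 + 2*(-1)) = -77 - (-49)*(-49 - 2) = -77 - (-49)*(-51) = -77 - 1*2499 = -77 - 2499 = -2576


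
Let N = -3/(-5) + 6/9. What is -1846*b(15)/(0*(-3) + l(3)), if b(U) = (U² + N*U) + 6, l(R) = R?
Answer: -461500/3 ≈ -1.5383e+5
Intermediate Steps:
N = 19/15 (N = -3*(-⅕) + 6*(⅑) = ⅗ + ⅔ = 19/15 ≈ 1.2667)
b(U) = 6 + U² + 19*U/15 (b(U) = (U² + 19*U/15) + 6 = 6 + U² + 19*U/15)
-1846*b(15)/(0*(-3) + l(3)) = -1846*(6 + 15² + (19/15)*15)/(0*(-3) + 3) = -1846*(6 + 225 + 19)/(0 + 3) = -461500/3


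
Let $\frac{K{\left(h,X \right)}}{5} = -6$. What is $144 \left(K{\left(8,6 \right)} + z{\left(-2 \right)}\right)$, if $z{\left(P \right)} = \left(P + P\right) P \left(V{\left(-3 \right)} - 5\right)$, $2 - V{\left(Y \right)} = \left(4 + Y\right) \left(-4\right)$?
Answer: $-3168$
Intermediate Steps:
$V{\left(Y \right)} = 18 + 4 Y$ ($V{\left(Y \right)} = 2 - \left(4 + Y\right) \left(-4\right) = 2 - \left(-16 - 4 Y\right) = 2 + \left(16 + 4 Y\right) = 18 + 4 Y$)
$K{\left(h,X \right)} = -30$ ($K{\left(h,X \right)} = 5 \left(-6\right) = -30$)
$z{\left(P \right)} = 2 P^{2}$ ($z{\left(P \right)} = \left(P + P\right) P \left(\left(18 + 4 \left(-3\right)\right) - 5\right) = 2 P P \left(\left(18 - 12\right) - 5\right) = 2 P P \left(6 - 5\right) = 2 P P 1 = 2 P P = 2 P^{2}$)
$144 \left(K{\left(8,6 \right)} + z{\left(-2 \right)}\right) = 144 \left(-30 + 2 \left(-2\right)^{2}\right) = 144 \left(-30 + 2 \cdot 4\right) = 144 \left(-30 + 8\right) = 144 \left(-22\right) = -3168$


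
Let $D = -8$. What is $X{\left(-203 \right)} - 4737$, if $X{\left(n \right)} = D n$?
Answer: $-3113$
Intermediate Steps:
$X{\left(n \right)} = - 8 n$
$X{\left(-203 \right)} - 4737 = \left(-8\right) \left(-203\right) - 4737 = 1624 - 4737 = -3113$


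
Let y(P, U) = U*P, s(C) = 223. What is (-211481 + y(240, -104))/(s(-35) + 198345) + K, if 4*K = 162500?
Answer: 8066588559/198568 ≈ 40624.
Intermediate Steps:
K = 40625 (K = (¼)*162500 = 40625)
y(P, U) = P*U
(-211481 + y(240, -104))/(s(-35) + 198345) + K = (-211481 + 240*(-104))/(223 + 198345) + 40625 = (-211481 - 24960)/198568 + 40625 = -236441*1/198568 + 40625 = -236441/198568 + 40625 = 8066588559/198568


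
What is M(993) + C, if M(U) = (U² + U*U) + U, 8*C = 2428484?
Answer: 4553303/2 ≈ 2.2767e+6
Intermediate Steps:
C = 607121/2 (C = (⅛)*2428484 = 607121/2 ≈ 3.0356e+5)
M(U) = U + 2*U² (M(U) = (U² + U²) + U = 2*U² + U = U + 2*U²)
M(993) + C = 993*(1 + 2*993) + 607121/2 = 993*(1 + 1986) + 607121/2 = 993*1987 + 607121/2 = 1973091 + 607121/2 = 4553303/2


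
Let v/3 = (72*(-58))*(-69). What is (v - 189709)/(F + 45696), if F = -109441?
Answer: -674723/63745 ≈ -10.585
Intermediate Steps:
v = 864432 (v = 3*((72*(-58))*(-69)) = 3*(-4176*(-69)) = 3*288144 = 864432)
(v - 189709)/(F + 45696) = (864432 - 189709)/(-109441 + 45696) = 674723/(-63745) = 674723*(-1/63745) = -674723/63745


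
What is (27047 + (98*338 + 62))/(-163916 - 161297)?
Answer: -60233/325213 ≈ -0.18521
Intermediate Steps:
(27047 + (98*338 + 62))/(-163916 - 161297) = (27047 + (33124 + 62))/(-325213) = (27047 + 33186)*(-1/325213) = 60233*(-1/325213) = -60233/325213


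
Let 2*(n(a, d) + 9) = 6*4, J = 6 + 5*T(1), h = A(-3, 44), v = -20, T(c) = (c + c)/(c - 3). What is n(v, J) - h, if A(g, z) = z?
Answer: -41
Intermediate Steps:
T(c) = 2*c/(-3 + c) (T(c) = (2*c)/(-3 + c) = 2*c/(-3 + c))
h = 44
J = 1 (J = 6 + 5*(2*1/(-3 + 1)) = 6 + 5*(2*1/(-2)) = 6 + 5*(2*1*(-1/2)) = 6 + 5*(-1) = 6 - 5 = 1)
n(a, d) = 3 (n(a, d) = -9 + (6*4)/2 = -9 + (1/2)*24 = -9 + 12 = 3)
n(v, J) - h = 3 - 1*44 = 3 - 44 = -41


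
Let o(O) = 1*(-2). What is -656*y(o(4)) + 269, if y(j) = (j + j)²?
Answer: -10227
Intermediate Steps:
o(O) = -2
y(j) = 4*j² (y(j) = (2*j)² = 4*j²)
-656*y(o(4)) + 269 = -2624*(-2)² + 269 = -2624*4 + 269 = -656*16 + 269 = -10496 + 269 = -10227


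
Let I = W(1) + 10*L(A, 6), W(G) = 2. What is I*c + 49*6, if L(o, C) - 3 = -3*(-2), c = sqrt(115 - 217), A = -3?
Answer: 294 + 92*I*sqrt(102) ≈ 294.0 + 929.15*I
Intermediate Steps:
c = I*sqrt(102) (c = sqrt(-102) = I*sqrt(102) ≈ 10.1*I)
L(o, C) = 9 (L(o, C) = 3 - 3*(-2) = 3 + 6 = 9)
I = 92 (I = 2 + 10*9 = 2 + 90 = 92)
I*c + 49*6 = 92*(I*sqrt(102)) + 49*6 = 92*I*sqrt(102) + 294 = 294 + 92*I*sqrt(102)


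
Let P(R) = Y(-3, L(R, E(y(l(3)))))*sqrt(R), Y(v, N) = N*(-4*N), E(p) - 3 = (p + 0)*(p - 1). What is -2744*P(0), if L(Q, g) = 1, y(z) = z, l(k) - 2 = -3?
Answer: 0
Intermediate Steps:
l(k) = -1 (l(k) = 2 - 3 = -1)
E(p) = 3 + p*(-1 + p) (E(p) = 3 + (p + 0)*(p - 1) = 3 + p*(-1 + p))
Y(v, N) = -4*N**2
P(R) = -4*sqrt(R) (P(R) = (-4*1**2)*sqrt(R) = (-4*1)*sqrt(R) = -4*sqrt(R))
-2744*P(0) = -(-10976)*sqrt(0) = -(-10976)*0 = -2744*0 = 0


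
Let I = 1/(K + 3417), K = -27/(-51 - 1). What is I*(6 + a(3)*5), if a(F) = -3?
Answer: -156/59237 ≈ -0.0026335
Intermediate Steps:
K = 27/52 (K = -27/(-52) = -27*(-1/52) = 27/52 ≈ 0.51923)
I = 52/177711 (I = 1/(27/52 + 3417) = 1/(177711/52) = 52/177711 ≈ 0.00029261)
I*(6 + a(3)*5) = 52*(6 - 3*5)/177711 = 52*(6 - 15)/177711 = (52/177711)*(-9) = -156/59237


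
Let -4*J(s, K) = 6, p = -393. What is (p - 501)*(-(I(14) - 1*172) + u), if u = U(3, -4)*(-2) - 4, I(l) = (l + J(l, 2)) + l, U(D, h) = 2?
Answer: -122925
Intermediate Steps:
J(s, K) = -3/2 (J(s, K) = -1/4*6 = -3/2)
I(l) = -3/2 + 2*l (I(l) = (l - 3/2) + l = (-3/2 + l) + l = -3/2 + 2*l)
u = -8 (u = 2*(-2) - 4 = -4 - 4 = -8)
(p - 501)*(-(I(14) - 1*172) + u) = (-393 - 501)*(-((-3/2 + 2*14) - 1*172) - 8) = -894*(-((-3/2 + 28) - 172) - 8) = -894*(-(53/2 - 172) - 8) = -894*(-1*(-291/2) - 8) = -894*(291/2 - 8) = -894*275/2 = -122925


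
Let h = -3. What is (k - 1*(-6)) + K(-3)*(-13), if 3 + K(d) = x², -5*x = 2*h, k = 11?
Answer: 932/25 ≈ 37.280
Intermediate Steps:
x = 6/5 (x = -2*(-3)/5 = -⅕*(-6) = 6/5 ≈ 1.2000)
K(d) = -39/25 (K(d) = -3 + (6/5)² = -3 + 36/25 = -39/25)
(k - 1*(-6)) + K(-3)*(-13) = (11 - 1*(-6)) - 39/25*(-13) = (11 + 6) + 507/25 = 17 + 507/25 = 932/25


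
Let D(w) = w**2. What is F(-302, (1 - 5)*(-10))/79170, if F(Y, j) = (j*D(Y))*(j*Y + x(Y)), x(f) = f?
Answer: -4517151712/7917 ≈ -5.7056e+5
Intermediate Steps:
F(Y, j) = j*Y**2*(Y + Y*j) (F(Y, j) = (j*Y**2)*(j*Y + Y) = (j*Y**2)*(Y*j + Y) = (j*Y**2)*(Y + Y*j) = j*Y**2*(Y + Y*j))
F(-302, (1 - 5)*(-10))/79170 = (((1 - 5)*(-10))*(-302)**3*(1 + (1 - 5)*(-10)))/79170 = (-4*(-10)*(-27543608)*(1 - 4*(-10)))*(1/79170) = (40*(-27543608)*(1 + 40))*(1/79170) = (40*(-27543608)*41)*(1/79170) = -45171517120*1/79170 = -4517151712/7917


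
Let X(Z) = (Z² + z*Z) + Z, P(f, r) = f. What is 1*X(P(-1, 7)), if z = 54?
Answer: -54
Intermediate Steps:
X(Z) = Z² + 55*Z (X(Z) = (Z² + 54*Z) + Z = Z² + 55*Z)
1*X(P(-1, 7)) = 1*(-(55 - 1)) = 1*(-1*54) = 1*(-54) = -54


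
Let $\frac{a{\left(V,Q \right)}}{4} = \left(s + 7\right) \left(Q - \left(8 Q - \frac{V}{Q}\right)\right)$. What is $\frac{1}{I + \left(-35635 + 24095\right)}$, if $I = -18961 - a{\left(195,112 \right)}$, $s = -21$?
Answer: $- \frac{2}{148615} \approx -1.3458 \cdot 10^{-5}$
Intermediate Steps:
$a{\left(V,Q \right)} = 392 Q - \frac{56 V}{Q}$ ($a{\left(V,Q \right)} = 4 \left(-21 + 7\right) \left(Q - \left(8 Q - \frac{V}{Q}\right)\right) = 4 \left(- 14 \left(Q - \left(8 Q - \frac{V}{Q}\right)\right)\right) = 4 \left(- 14 \left(- 7 Q + \frac{V}{Q}\right)\right) = 4 \left(98 Q - \frac{14 V}{Q}\right) = 392 Q - \frac{56 V}{Q}$)
$I = - \frac{125535}{2}$ ($I = -18961 - \left(392 \cdot 112 - \frac{10920}{112}\right) = -18961 - \left(43904 - 10920 \cdot \frac{1}{112}\right) = -18961 - \left(43904 - \frac{195}{2}\right) = -18961 - \frac{87613}{2} = - \frac{125535}{2} \approx -62768.0$)
$\frac{1}{I + \left(-35635 + 24095\right)} = \frac{1}{- \frac{125535}{2} + \left(-35635 + 24095\right)} = \frac{1}{- \frac{125535}{2} - 11540} = \frac{1}{- \frac{148615}{2}} = - \frac{2}{148615}$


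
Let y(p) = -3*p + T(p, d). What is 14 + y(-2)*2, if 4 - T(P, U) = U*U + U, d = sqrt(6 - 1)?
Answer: 24 - 2*sqrt(5) ≈ 19.528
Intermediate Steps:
d = sqrt(5) ≈ 2.2361
T(P, U) = 4 - U - U**2 (T(P, U) = 4 - (U*U + U) = 4 - (U**2 + U) = 4 - (U + U**2) = 4 + (-U - U**2) = 4 - U - U**2)
y(p) = -1 - sqrt(5) - 3*p (y(p) = -3*p + (4 - sqrt(5) - (sqrt(5))**2) = -3*p + (4 - sqrt(5) - 1*5) = -3*p + (4 - sqrt(5) - 5) = -3*p + (-1 - sqrt(5)) = -1 - sqrt(5) - 3*p)
14 + y(-2)*2 = 14 + (-1 - sqrt(5) - 3*(-2))*2 = 14 + (-1 - sqrt(5) + 6)*2 = 14 + (5 - sqrt(5))*2 = 14 + (10 - 2*sqrt(5)) = 24 - 2*sqrt(5)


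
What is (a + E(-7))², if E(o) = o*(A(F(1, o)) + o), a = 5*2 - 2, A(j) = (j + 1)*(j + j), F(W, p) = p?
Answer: 281961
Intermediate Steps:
A(j) = 2*j*(1 + j) (A(j) = (1 + j)*(2*j) = 2*j*(1 + j))
a = 8 (a = 10 - 2 = 8)
E(o) = o*(o + 2*o*(1 + o)) (E(o) = o*(2*o*(1 + o) + o) = o*(o + 2*o*(1 + o)))
(a + E(-7))² = (8 + (-7)²*(3 + 2*(-7)))² = (8 + 49*(3 - 14))² = (8 + 49*(-11))² = (8 - 539)² = (-531)² = 281961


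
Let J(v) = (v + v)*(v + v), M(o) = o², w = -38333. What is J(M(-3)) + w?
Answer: -38009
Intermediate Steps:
J(v) = 4*v² (J(v) = (2*v)*(2*v) = 4*v²)
J(M(-3)) + w = 4*((-3)²)² - 38333 = 4*9² - 38333 = 4*81 - 38333 = 324 - 38333 = -38009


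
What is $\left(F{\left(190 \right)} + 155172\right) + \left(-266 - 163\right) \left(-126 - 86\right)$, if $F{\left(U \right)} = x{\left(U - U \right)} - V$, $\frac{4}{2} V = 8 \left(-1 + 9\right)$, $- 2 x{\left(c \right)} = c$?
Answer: $246088$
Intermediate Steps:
$x{\left(c \right)} = - \frac{c}{2}$
$V = 32$ ($V = \frac{8 \left(-1 + 9\right)}{2} = \frac{8 \cdot 8}{2} = \frac{1}{2} \cdot 64 = 32$)
$F{\left(U \right)} = -32$ ($F{\left(U \right)} = - \frac{U - U}{2} - 32 = \left(- \frac{1}{2}\right) 0 - 32 = 0 - 32 = -32$)
$\left(F{\left(190 \right)} + 155172\right) + \left(-266 - 163\right) \left(-126 - 86\right) = \left(-32 + 155172\right) + \left(-266 - 163\right) \left(-126 - 86\right) = 155140 - 429 \left(-126 - 86\right) = 155140 - -90948 = 155140 + 90948 = 246088$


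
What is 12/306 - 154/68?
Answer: -227/102 ≈ -2.2255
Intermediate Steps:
12/306 - 154/68 = 12*(1/306) - 154*1/68 = 2/51 - 77/34 = -227/102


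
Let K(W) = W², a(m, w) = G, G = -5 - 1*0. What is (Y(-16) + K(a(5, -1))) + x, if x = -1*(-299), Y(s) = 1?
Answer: 325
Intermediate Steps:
x = 299
G = -5 (G = -5 + 0 = -5)
a(m, w) = -5
(Y(-16) + K(a(5, -1))) + x = (1 + (-5)²) + 299 = (1 + 25) + 299 = 26 + 299 = 325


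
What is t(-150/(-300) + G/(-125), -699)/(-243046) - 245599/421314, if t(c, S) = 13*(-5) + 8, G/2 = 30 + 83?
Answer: -14916959914/25599670611 ≈ -0.58270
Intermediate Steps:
G = 226 (G = 2*(30 + 83) = 2*113 = 226)
t(c, S) = -57 (t(c, S) = -65 + 8 = -57)
t(-150/(-300) + G/(-125), -699)/(-243046) - 245599/421314 = -57/(-243046) - 245599/421314 = -57*(-1/243046) - 245599*1/421314 = 57/243046 - 245599/421314 = -14916959914/25599670611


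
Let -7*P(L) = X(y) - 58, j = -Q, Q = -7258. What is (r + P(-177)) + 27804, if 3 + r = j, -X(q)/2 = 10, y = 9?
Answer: 245491/7 ≈ 35070.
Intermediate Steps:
X(q) = -20 (X(q) = -2*10 = -20)
j = 7258 (j = -1*(-7258) = 7258)
r = 7255 (r = -3 + 7258 = 7255)
P(L) = 78/7 (P(L) = -(-20 - 58)/7 = -⅐*(-78) = 78/7)
(r + P(-177)) + 27804 = (7255 + 78/7) + 27804 = 50863/7 + 27804 = 245491/7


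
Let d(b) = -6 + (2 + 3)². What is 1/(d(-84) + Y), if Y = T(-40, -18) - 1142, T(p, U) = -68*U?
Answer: 1/101 ≈ 0.0099010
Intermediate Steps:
d(b) = 19 (d(b) = -6 + 5² = -6 + 25 = 19)
Y = 82 (Y = -68*(-18) - 1142 = 1224 - 1142 = 82)
1/(d(-84) + Y) = 1/(19 + 82) = 1/101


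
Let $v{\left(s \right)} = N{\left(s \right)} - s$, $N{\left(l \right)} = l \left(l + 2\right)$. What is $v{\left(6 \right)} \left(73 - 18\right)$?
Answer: $2310$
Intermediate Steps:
$N{\left(l \right)} = l \left(2 + l\right)$
$v{\left(s \right)} = - s + s \left(2 + s\right)$ ($v{\left(s \right)} = s \left(2 + s\right) - s = - s + s \left(2 + s\right)$)
$v{\left(6 \right)} \left(73 - 18\right) = 6 \left(1 + 6\right) \left(73 - 18\right) = 6 \cdot 7 \cdot 55 = 42 \cdot 55 = 2310$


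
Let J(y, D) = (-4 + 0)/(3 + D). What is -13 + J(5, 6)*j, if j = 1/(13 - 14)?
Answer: -113/9 ≈ -12.556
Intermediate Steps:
J(y, D) = -4/(3 + D)
j = -1 (j = 1/(-1) = -1)
-13 + J(5, 6)*j = -13 - 4/(3 + 6)*(-1) = -13 - 4/9*(-1) = -13 + 4/9 = -113/9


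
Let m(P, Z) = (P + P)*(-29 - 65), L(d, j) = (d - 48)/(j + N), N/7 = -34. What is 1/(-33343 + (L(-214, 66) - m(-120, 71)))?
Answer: -86/4807527 ≈ -1.7889e-5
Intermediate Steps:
N = -238 (N = 7*(-34) = -238)
L(d, j) = (-48 + d)/(-238 + j) (L(d, j) = (d - 48)/(j - 238) = (-48 + d)/(-238 + j))
m(P, Z) = -188*P (m(P, Z) = (2*P)*(-94) = -188*P)
1/(-33343 + (L(-214, 66) - m(-120, 71))) = 1/(-33343 + ((-48 - 214)/(-238 + 66) - (-188)*(-120))) = 1/(-33343 + (-262/(-172) - 1*22560)) = 1/(-33343 + (-1/172*(-262) - 22560)) = 1/(-33343 + (131/86 - 22560)) = 1/(-33343 - 1940029/86) = 1/(-4807527/86) = -86/4807527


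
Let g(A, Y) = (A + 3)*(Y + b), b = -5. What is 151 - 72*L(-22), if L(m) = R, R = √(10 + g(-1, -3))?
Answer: 151 - 72*I*√6 ≈ 151.0 - 176.36*I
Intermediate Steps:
g(A, Y) = (-5 + Y)*(3 + A) (g(A, Y) = (A + 3)*(Y - 5) = (3 + A)*(-5 + Y) = (-5 + Y)*(3 + A))
R = I*√6 (R = √(10 + (-15 - 5*(-1) + 3*(-3) - 1*(-3))) = √(10 + (-15 + 5 - 9 + 3)) = √(10 - 16) = √(-6) = I*√6 ≈ 2.4495*I)
L(m) = I*√6
151 - 72*L(-22) = 151 - 72*I*√6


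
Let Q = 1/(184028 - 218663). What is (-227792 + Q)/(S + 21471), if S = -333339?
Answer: 7889575921/10801548180 ≈ 0.73041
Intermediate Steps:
Q = -1/34635 (Q = 1/(-34635) = -1/34635 ≈ -2.8873e-5)
(-227792 + Q)/(S + 21471) = (-227792 - 1/34635)/(-333339 + 21471) = -7889575921/34635/(-311868) = -7889575921/34635*(-1/311868) = 7889575921/10801548180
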